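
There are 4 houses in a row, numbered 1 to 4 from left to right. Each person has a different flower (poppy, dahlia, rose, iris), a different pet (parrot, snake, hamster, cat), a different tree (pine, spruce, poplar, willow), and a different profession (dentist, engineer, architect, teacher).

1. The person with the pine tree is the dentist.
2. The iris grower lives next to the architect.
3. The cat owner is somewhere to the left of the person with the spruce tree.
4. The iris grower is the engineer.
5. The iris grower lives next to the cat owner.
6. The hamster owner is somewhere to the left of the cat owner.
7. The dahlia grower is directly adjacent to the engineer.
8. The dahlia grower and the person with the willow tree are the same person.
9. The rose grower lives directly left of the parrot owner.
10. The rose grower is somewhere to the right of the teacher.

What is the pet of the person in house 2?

cat

The rose grower is narrowed to house 2 or 3; consider each.
Placing it in house 3 leads to a contradiction, so it's in house 2.
Clue 9: the parrot owner is in house 3.
Clue 10 places the teacher in house 1.
That leaves cat as the pet for house 2.
The only pet still possible for house 4 is snake.
The iris grower is in house 3 (clue 5).
House 1's flower must be poppy (nothing else left).
House 4's flower must be dahlia (nothing else left).
So house 1 gets hamster for pet.
So house 1 gets poplar for tree.
That leaves pine as the tree for house 2.
Clue 1 places the dentist in house 2.
From clue 4, the engineer must be in house 3.
From clue 8, the person with the willow tree must be in house 4.
That leaves spruce as the tree for house 3.
So house 4 gets architect for profession.
So: house 1 = poppy/hamster/poplar/teacher, house 2 = rose/cat/pine/dentist, house 3 = iris/parrot/spruce/engineer, house 4 = dahlia/snake/willow/architect.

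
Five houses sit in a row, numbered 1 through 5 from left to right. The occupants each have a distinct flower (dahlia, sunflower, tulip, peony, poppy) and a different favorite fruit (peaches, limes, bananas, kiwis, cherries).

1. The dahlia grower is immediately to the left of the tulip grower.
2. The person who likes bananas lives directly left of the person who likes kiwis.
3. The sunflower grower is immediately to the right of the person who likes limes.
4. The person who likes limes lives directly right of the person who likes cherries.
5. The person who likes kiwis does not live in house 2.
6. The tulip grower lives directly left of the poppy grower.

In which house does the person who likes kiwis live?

The dahlia grower is narrowed to house 1 or 2 or 3; consider each.
Placing it in house 2 and house 3 leads to a contradiction, so it's in house 1.
Clue 1 places the tulip grower in house 2.
By clue 6, the poppy grower is in house 3.
House 1 favorite fruit: only peaches fits.
The only favorite fruit still possible for house 5 is kiwis.
Clue 2: the person who likes bananas is in house 4.
So house 2 gets cherries for favorite fruit.
That leaves limes as the favorite fruit for house 3.
Clue 3: the sunflower grower is in house 4.
The only flower still possible for house 5 is peony.
So: house 1 = dahlia/peaches, house 2 = tulip/cherries, house 3 = poppy/limes, house 4 = sunflower/bananas, house 5 = peony/kiwis.

5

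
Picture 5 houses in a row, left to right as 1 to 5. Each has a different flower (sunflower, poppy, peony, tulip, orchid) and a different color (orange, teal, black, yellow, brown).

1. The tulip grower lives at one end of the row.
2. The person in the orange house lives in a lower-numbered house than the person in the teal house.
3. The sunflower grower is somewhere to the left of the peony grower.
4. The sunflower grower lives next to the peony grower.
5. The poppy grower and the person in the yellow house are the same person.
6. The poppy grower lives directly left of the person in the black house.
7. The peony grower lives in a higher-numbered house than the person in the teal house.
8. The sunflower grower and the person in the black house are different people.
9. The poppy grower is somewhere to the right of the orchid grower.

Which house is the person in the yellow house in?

The tulip grower is narrowed to house 1 or 5; consider each.
Placing it in house 1 leads to a contradiction, so it's in house 5.
House 1 flower: only orchid fits.
The peony grower is narrowed to house 3 or 4; consider each.
Placing it in house 4 leads to a contradiction, so it's in house 3.
From clue 3, the sunflower grower must be in house 2.
By clue 7, the person in the teal house is in house 2.
That leaves poppy as the flower for house 4.
From clue 5, the person in the yellow house must be in house 4.
From clue 6, the person in the black house must be in house 5.
House 1's color must be orange (nothing else left).
So house 3 gets brown for color.
So: house 1 = orchid/orange, house 2 = sunflower/teal, house 3 = peony/brown, house 4 = poppy/yellow, house 5 = tulip/black.

4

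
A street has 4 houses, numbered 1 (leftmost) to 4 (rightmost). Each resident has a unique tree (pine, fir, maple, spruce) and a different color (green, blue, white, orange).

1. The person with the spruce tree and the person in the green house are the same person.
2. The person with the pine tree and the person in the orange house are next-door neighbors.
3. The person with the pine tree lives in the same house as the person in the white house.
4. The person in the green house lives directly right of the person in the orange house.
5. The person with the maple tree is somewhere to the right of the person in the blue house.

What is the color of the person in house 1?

The person with the maple tree is narrowed to house 2 or 3 or 4; consider each.
Placing it in house 2 and house 4 leads to a contradiction, so it's in house 3.
House 3 color: only orange fits.
Clue 4: the person in the green house is in house 4.
So house 1 gets fir for tree.
House 1's color must be blue (nothing else left).
That leaves white as the color for house 2.
Clue 1: the person with the spruce tree is in house 4.
Clue 3 places the person with the pine tree in house 2.
So: house 1 = fir/blue, house 2 = pine/white, house 3 = maple/orange, house 4 = spruce/green.

blue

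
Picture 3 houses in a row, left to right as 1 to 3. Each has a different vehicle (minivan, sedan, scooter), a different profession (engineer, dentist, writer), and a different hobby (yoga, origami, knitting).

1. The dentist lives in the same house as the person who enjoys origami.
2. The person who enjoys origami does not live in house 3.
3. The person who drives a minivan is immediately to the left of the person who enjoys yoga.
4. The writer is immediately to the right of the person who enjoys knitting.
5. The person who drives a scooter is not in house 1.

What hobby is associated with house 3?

House 3 hobby: only yoga fits.
Clue 3: the person who drives a minivan is in house 2.
That leaves sedan as the vehicle for house 1.
The only vehicle still possible for house 3 is scooter.
The dentist is narrowed to house 1 or 2; consider each.
Placing it in house 2 leads to a contradiction, so it's in house 1.
The person who enjoys origami is in house 1 (clue 1).
House 2 hobby: only knitting fits.
From clue 4, the writer must be in house 3.
The only profession still possible for house 2 is engineer.
So: house 1 = sedan/dentist/origami, house 2 = minivan/engineer/knitting, house 3 = scooter/writer/yoga.

yoga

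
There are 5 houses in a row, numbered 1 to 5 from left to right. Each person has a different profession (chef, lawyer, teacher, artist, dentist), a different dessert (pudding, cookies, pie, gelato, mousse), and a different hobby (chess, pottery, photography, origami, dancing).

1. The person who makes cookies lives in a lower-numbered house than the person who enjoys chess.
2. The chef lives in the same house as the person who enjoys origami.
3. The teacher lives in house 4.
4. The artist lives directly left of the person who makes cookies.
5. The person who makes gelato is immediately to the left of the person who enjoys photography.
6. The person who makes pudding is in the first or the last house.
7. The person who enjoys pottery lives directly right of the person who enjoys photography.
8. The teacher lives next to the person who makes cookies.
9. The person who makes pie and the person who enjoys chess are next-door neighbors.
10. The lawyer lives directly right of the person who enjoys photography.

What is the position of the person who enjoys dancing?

4

By clue 3, the teacher is in house 4.
By clue 8, the person who makes cookies is in house 3.
By clue 4, the artist is in house 2.
By clue 10, the lawyer is in house 3.
From clue 10, the person who enjoys photography must be in house 2.
Clue 5 places the person who makes gelato in house 1.
From clue 7, the person who enjoys pottery must be in house 3.
So house 2 gets mousse for dessert.
House 4's dessert must be pie (nothing else left).
That leaves pudding as the dessert for house 5.
Clue 9: the person who enjoys chess is in house 5.
The only hobby still possible for house 1 is origami.
So house 4 gets dancing for hobby.
Clue 2 places the chef in house 1.
House 5's profession must be dentist (nothing else left).
So: house 1 = chef/gelato/origami, house 2 = artist/mousse/photography, house 3 = lawyer/cookies/pottery, house 4 = teacher/pie/dancing, house 5 = dentist/pudding/chess.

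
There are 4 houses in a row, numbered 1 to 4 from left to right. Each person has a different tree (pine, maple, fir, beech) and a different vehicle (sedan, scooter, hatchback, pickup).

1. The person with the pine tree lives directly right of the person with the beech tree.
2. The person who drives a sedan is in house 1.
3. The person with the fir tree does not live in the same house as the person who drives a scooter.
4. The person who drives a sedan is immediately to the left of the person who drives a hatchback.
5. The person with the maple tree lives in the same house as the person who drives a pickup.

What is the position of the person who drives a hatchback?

2

From clue 2, the person who drives a sedan must be in house 1.
Clue 4: the person who drives a hatchback is in house 2.
The person with the maple tree is narrowed to house 3 or 4; consider each.
Placing it in house 3 leads to a contradiction, so it's in house 4.
The person who drives a pickup is in house 4 (clue 5).
The only vehicle still possible for house 3 is scooter.
So house 3 gets pine for tree.
By clue 1, the person with the beech tree is in house 2.
House 1 tree: only fir fits.
So: house 1 = fir/sedan, house 2 = beech/hatchback, house 3 = pine/scooter, house 4 = maple/pickup.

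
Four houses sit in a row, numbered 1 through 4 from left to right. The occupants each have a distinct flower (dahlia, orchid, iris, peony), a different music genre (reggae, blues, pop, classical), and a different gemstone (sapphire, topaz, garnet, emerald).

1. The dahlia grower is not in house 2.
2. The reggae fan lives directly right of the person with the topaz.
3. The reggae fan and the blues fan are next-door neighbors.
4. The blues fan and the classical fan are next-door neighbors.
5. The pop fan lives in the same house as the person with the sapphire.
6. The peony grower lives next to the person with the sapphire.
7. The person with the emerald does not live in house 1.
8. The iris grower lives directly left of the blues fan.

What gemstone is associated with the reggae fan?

emerald

The dahlia grower is narrowed to house 1 or 3 or 4; consider each.
Placing it in house 1 and house 3 leads to a contradiction, so it's in house 4.
The iris grower is narrowed to house 1 or 2 or 3; consider each.
Placing it in house 2 and house 3 leads to a contradiction, so it's in house 1.
By clue 8, the blues fan is in house 2.
From clue 3, the reggae fan must be in house 3.
So house 1 gets classical for music genre.
So house 4 gets pop for music genre.
By clue 2, the person with the topaz is in house 2.
From clue 5, the person with the sapphire must be in house 4.
By clue 6, the peony grower is in house 3.
That leaves orchid as the flower for house 2.
That leaves garnet as the gemstone for house 1.
So house 3 gets emerald for gemstone.
So: house 1 = iris/classical/garnet, house 2 = orchid/blues/topaz, house 3 = peony/reggae/emerald, house 4 = dahlia/pop/sapphire.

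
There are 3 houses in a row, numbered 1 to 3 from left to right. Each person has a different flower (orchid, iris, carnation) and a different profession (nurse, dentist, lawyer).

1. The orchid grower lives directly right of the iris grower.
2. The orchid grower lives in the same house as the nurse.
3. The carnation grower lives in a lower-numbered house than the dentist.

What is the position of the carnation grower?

That leaves orchid as the flower for house 3.
House 1 profession: only lawyer fits.
From clue 1, the iris grower must be in house 2.
From clue 2, the nurse must be in house 3.
House 1's flower must be carnation (nothing else left).
House 2's profession must be dentist (nothing else left).
So: house 1 = carnation/lawyer, house 2 = iris/dentist, house 3 = orchid/nurse.

1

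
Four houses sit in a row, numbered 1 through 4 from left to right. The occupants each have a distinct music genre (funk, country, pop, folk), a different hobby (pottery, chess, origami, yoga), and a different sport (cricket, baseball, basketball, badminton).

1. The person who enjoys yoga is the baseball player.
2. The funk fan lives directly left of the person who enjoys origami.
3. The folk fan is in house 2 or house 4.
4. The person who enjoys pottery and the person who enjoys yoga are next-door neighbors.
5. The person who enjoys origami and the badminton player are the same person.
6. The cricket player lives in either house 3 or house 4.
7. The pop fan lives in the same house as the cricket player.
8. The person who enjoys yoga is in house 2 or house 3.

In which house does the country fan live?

3

The only sport still possible for house 1 is basketball.
The folk fan is narrowed to house 2 or 4; consider each.
Placing it in house 4 leads to a contradiction, so it's in house 2.
The funk fan is narrowed to house 1 or 3; consider each.
Placing it in house 3 leads to a contradiction, so it's in house 1.
Clue 2 places the person who enjoys origami in house 2.
From clue 5, the badminton player must be in house 2.
House 3 hobby: only yoga fits.
That leaves cricket as the sport for house 4.
From clue 4, the person who enjoys pottery must be in house 4.
The pop fan is in house 4 (clue 7).
House 3's music genre must be country (nothing else left).
House 1's hobby must be chess (nothing else left).
So house 3 gets baseball for sport.
So: house 1 = funk/chess/basketball, house 2 = folk/origami/badminton, house 3 = country/yoga/baseball, house 4 = pop/pottery/cricket.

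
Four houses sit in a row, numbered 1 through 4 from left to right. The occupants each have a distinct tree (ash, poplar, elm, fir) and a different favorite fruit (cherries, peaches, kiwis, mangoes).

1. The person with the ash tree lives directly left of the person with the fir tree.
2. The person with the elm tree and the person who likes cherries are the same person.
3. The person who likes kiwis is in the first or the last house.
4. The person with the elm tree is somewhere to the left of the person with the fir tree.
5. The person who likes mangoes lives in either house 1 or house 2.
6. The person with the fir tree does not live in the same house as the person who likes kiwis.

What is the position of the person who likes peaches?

The person who likes kiwis is narrowed to house 1 or 4; consider each.
Placing it in house 1 leads to a contradiction, so it's in house 4.
House 4's tree must be poplar (nothing else left).
House 3 tree: only fir fits.
Clue 1 places the person with the ash tree in house 2.
So house 1 gets elm for tree.
House 3 favorite fruit: only peaches fits.
The person who likes cherries is in house 1 (clue 2).
That leaves mangoes as the favorite fruit for house 2.
So: house 1 = elm/cherries, house 2 = ash/mangoes, house 3 = fir/peaches, house 4 = poplar/kiwis.

3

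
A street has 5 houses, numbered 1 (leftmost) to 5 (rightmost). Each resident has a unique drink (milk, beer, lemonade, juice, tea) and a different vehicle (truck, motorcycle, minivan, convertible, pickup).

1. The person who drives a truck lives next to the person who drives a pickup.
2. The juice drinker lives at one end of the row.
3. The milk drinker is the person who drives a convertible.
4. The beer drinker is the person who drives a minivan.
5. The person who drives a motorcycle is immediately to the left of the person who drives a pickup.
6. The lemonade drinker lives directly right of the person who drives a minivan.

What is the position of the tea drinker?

The juice drinker is narrowed to house 1 or 5; consider each.
Placing it in house 1 leads to a contradiction, so it's in house 5.
The beer drinker is narrowed to house 1 or 2 or 3; consider each.
Placing it in house 1 and house 3 leads to a contradiction, so it's in house 2.
Clue 4 places the person who drives a minivan in house 2.
Clue 6: the lemonade drinker is in house 3.
So house 1 gets convertible for vehicle.
The milk drinker is in house 1 (clue 3).
House 4's drink must be tea (nothing else left).
The person who drives a motorcycle is narrowed to house 3 or 4; consider each.
Placing it in house 4 leads to a contradiction, so it's in house 3.
From clue 5, the person who drives a pickup must be in house 4.
House 5's vehicle must be truck (nothing else left).
So: house 1 = milk/convertible, house 2 = beer/minivan, house 3 = lemonade/motorcycle, house 4 = tea/pickup, house 5 = juice/truck.

4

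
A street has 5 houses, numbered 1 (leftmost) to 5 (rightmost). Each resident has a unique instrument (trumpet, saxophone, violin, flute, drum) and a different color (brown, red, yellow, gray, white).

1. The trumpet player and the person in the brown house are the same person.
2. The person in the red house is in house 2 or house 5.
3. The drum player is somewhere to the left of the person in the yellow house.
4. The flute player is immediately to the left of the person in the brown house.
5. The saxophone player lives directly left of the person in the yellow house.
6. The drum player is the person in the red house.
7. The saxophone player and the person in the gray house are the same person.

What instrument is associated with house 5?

Clue 6: the drum player is in house 2.
The person in the red house is in house 2 (clue 6).
House 1 instrument: only violin fits.
House 5 instrument: only trumpet fits.
So house 1 gets white for color.
The only color still possible for house 3 is gray.
From clue 1, the person in the brown house must be in house 5.
Clue 4: the flute player is in house 4.
From clue 7, the saxophone player must be in house 3.
That leaves yellow as the color for house 4.
So: house 1 = violin/white, house 2 = drum/red, house 3 = saxophone/gray, house 4 = flute/yellow, house 5 = trumpet/brown.

trumpet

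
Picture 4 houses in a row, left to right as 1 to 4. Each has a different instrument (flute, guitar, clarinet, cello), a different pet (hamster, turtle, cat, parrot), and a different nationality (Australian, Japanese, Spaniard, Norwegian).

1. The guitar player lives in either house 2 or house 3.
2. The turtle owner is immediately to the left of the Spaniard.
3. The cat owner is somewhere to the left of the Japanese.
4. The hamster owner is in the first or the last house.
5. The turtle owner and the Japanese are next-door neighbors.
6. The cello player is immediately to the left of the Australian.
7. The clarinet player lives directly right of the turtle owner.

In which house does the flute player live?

1

That leaves Norwegian as the nationality for house 1.
The guitar player is narrowed to house 2 or 3; consider each.
Placing it in house 2 leads to a contradiction, so it's in house 3.
House 3 nationality: only Australian fits.
The cello player is in house 2 (clue 6).
House 1 instrument: only flute fits.
House 4's instrument must be clarinet (nothing else left).
Clue 7 places the turtle owner in house 3.
From clue 2, the Spaniard must be in house 4.
House 2's nationality must be Japanese (nothing else left).
From clue 3, the cat owner must be in house 1.
That leaves parrot as the pet for house 2.
So house 4 gets hamster for pet.
So: house 1 = flute/cat/Norwegian, house 2 = cello/parrot/Japanese, house 3 = guitar/turtle/Australian, house 4 = clarinet/hamster/Spaniard.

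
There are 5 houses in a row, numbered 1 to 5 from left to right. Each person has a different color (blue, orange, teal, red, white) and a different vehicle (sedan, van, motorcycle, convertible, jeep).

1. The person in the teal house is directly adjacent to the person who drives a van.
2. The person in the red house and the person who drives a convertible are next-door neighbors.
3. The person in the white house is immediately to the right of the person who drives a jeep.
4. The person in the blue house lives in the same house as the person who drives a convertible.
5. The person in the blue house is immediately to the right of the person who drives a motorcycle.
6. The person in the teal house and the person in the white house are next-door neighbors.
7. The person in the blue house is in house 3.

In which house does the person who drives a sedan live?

1

Clue 7 places the person in the blue house in house 3.
Clue 4 places the person who drives a convertible in house 3.
The person who drives a motorcycle is in house 2 (clue 5).
By clue 6, the person in the teal house is in house 4.
From clue 6, the person in the white house must be in house 5.
That leaves orange as the color for house 1.
House 2's color must be red (nothing else left).
The person who drives a van is in house 5 (clue 1).
The person who drives a jeep is in house 4 (clue 3).
House 1 vehicle: only sedan fits.
So: house 1 = orange/sedan, house 2 = red/motorcycle, house 3 = blue/convertible, house 4 = teal/jeep, house 5 = white/van.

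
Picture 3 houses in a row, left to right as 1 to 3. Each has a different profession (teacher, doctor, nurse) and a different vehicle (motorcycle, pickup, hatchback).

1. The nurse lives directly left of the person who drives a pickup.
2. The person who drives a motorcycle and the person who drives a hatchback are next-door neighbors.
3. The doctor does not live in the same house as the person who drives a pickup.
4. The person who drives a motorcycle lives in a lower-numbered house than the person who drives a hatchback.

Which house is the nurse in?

House 1 vehicle: only motorcycle fits.
By clue 2, the person who drives a hatchback is in house 2.
So house 3 gets pickup for vehicle.
Clue 1 places the nurse in house 2.
House 3 profession: only teacher fits.
So house 1 gets doctor for profession.
So: house 1 = doctor/motorcycle, house 2 = nurse/hatchback, house 3 = teacher/pickup.

2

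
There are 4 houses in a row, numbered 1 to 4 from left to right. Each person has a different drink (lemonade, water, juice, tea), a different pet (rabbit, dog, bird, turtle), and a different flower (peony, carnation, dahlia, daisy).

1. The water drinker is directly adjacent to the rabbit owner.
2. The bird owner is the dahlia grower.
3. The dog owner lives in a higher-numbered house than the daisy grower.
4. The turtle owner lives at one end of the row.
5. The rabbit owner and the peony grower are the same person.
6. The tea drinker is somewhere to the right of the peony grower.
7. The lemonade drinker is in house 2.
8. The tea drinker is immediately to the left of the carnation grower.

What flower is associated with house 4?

carnation

By clue 7, the lemonade drinker is in house 2.
House 3's drink must be tea (nothing else left).
Clue 6 places the peony grower in house 2.
Clue 8: the carnation grower is in house 4.
From clue 5, the rabbit owner must be in house 2.
Clue 1 places the water drinker in house 1.
So house 4 gets juice for drink.
The bird owner is narrowed to house 1 or 3; consider each.
Placing it in house 1 leads to a contradiction, so it's in house 3.
The dahlia grower is in house 3 (clue 2).
House 1 pet: only turtle fits.
That leaves dog as the pet for house 4.
House 1 flower: only daisy fits.
So: house 1 = water/turtle/daisy, house 2 = lemonade/rabbit/peony, house 3 = tea/bird/dahlia, house 4 = juice/dog/carnation.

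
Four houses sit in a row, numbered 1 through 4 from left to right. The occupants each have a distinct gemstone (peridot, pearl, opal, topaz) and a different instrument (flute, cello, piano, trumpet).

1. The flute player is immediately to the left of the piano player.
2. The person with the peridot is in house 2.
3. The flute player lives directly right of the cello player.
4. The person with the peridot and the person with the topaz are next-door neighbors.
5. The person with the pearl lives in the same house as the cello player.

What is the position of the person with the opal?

4

Clue 2 places the person with the peridot in house 2.
The only gemstone still possible for house 1 is pearl.
House 3's gemstone must be topaz (nothing else left).
House 4's gemstone must be opal (nothing else left).
Clue 5: the cello player is in house 1.
From clue 3, the flute player must be in house 2.
From clue 1, the piano player must be in house 3.
The only instrument still possible for house 4 is trumpet.
So: house 1 = pearl/cello, house 2 = peridot/flute, house 3 = topaz/piano, house 4 = opal/trumpet.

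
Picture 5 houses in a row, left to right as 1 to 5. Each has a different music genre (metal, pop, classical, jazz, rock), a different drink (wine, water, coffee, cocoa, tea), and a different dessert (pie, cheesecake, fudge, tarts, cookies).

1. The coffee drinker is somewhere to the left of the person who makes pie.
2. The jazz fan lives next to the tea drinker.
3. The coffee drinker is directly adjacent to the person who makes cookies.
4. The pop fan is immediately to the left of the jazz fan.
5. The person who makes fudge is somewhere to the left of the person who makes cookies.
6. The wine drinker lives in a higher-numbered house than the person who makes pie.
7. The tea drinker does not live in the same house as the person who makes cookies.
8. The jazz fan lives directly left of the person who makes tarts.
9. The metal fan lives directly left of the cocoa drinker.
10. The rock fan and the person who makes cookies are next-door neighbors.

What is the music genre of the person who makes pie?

pop

The jazz fan is narrowed to house 2 or 3 or 4; consider each.
Placing it in house 2 and house 3 leads to a contradiction, so it's in house 4.
By clue 4, the pop fan is in house 3.
Clue 8 places the person who makes tarts in house 5.
The metal fan is narrowed to house 1 or 2; consider each.
Placing it in house 1 leads to a contradiction, so it's in house 2.
Clue 9 places the cocoa drinker in house 3.
House 5's drink must be tea (nothing else left).
Clue 10: the rock fan is in house 1.
By clue 10, the person who makes cookies is in house 2.
House 5 music genre: only classical fits.
House 4's drink must be wine (nothing else left).
So house 4 gets cheesecake for dessert.
The coffee drinker is in house 1 (clue 3).
So house 2 gets water for drink.
House 1 dessert: only fudge fits.
That leaves pie as the dessert for house 3.
So: house 1 = rock/coffee/fudge, house 2 = metal/water/cookies, house 3 = pop/cocoa/pie, house 4 = jazz/wine/cheesecake, house 5 = classical/tea/tarts.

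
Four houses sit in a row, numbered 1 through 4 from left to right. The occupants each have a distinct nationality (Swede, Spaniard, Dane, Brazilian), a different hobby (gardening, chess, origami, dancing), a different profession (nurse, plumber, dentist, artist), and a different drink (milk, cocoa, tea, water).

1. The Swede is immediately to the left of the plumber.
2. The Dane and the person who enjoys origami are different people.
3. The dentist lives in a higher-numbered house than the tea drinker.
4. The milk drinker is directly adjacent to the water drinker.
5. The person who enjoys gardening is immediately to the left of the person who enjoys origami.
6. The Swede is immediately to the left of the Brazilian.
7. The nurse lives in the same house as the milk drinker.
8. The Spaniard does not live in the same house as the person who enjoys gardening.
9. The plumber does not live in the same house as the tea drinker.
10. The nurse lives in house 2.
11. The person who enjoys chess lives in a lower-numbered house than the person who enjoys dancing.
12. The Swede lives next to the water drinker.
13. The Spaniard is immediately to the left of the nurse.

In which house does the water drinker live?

The nurse is in house 2 (clue 10).
The Spaniard is in house 1 (clue 13).
House 1 profession: only artist fits.
The milk drinker is in house 2 (clue 7).
House 1's hobby must be chess (nothing else left).
Clue 12 places the Swede in house 2.
That leaves cocoa as the drink for house 4.
Clue 1: the plumber is in house 3.
Clue 6: the Brazilian is in house 3.
From clue 9, the tea drinker must be in house 1.
So house 4 gets Dane for nationality.
House 4's profession must be dentist (nothing else left).
House 3's drink must be water (nothing else left).
The person who enjoys origami is in house 3 (clue 2).
From clue 5, the person who enjoys gardening must be in house 2.
House 4's hobby must be dancing (nothing else left).
So: house 1 = Spaniard/chess/artist/tea, house 2 = Swede/gardening/nurse/milk, house 3 = Brazilian/origami/plumber/water, house 4 = Dane/dancing/dentist/cocoa.

3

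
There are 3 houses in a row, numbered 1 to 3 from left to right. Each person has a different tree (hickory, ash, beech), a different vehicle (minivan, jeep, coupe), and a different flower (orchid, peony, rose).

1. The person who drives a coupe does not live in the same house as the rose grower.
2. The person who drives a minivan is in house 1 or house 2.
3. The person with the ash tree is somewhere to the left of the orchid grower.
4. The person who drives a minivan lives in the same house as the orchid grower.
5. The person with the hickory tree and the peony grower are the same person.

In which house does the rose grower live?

Clue 4: the person who drives a minivan is in house 2.
By clue 4, the orchid grower is in house 2.
Clue 3: the person with the ash tree is in house 1.
So house 2 gets beech for tree.
House 3 tree: only hickory fits.
Clue 5 places the peony grower in house 3.
House 1 flower: only rose fits.
Clue 1: the person who drives a coupe is in house 3.
The only vehicle still possible for house 1 is jeep.
So: house 1 = ash/jeep/rose, house 2 = beech/minivan/orchid, house 3 = hickory/coupe/peony.

1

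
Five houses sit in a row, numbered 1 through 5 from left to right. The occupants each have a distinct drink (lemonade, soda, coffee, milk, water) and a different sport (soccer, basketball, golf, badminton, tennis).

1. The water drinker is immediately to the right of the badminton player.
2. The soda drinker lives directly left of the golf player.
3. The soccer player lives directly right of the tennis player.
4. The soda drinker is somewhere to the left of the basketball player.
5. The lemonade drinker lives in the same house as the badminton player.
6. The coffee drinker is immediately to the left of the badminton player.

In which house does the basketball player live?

5

House 1's sport must be tennis (nothing else left).
Clue 3: the soccer player is in house 2.
The only drink still possible for house 1 is milk.
House 5 drink: only water fits.
By clue 1, the badminton player is in house 4.
By clue 5, the lemonade drinker is in house 4.
Clue 6: the coffee drinker is in house 3.
That leaves soda as the drink for house 2.
Clue 2 places the golf player in house 3.
House 5's sport must be basketball (nothing else left).
So: house 1 = milk/tennis, house 2 = soda/soccer, house 3 = coffee/golf, house 4 = lemonade/badminton, house 5 = water/basketball.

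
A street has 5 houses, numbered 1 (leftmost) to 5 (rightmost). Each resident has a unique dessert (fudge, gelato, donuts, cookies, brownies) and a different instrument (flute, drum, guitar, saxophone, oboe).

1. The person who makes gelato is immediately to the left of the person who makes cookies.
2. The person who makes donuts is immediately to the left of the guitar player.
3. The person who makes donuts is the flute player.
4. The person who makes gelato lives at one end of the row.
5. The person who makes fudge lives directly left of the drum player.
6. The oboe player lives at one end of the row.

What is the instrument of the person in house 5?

drum

Clue 4 places the person who makes gelato in house 1.
Clue 1: the person who makes cookies is in house 2.
The only dessert still possible for house 5 is brownies.
So house 2 gets saxophone for instrument.
So house 3 gets flute for instrument.
Clue 3: the person who makes donuts is in house 3.
So house 4 gets fudge for dessert.
The only instrument still possible for house 1 is oboe.
The guitar player is in house 4 (clue 2).
From clue 5, the drum player must be in house 5.
So: house 1 = gelato/oboe, house 2 = cookies/saxophone, house 3 = donuts/flute, house 4 = fudge/guitar, house 5 = brownies/drum.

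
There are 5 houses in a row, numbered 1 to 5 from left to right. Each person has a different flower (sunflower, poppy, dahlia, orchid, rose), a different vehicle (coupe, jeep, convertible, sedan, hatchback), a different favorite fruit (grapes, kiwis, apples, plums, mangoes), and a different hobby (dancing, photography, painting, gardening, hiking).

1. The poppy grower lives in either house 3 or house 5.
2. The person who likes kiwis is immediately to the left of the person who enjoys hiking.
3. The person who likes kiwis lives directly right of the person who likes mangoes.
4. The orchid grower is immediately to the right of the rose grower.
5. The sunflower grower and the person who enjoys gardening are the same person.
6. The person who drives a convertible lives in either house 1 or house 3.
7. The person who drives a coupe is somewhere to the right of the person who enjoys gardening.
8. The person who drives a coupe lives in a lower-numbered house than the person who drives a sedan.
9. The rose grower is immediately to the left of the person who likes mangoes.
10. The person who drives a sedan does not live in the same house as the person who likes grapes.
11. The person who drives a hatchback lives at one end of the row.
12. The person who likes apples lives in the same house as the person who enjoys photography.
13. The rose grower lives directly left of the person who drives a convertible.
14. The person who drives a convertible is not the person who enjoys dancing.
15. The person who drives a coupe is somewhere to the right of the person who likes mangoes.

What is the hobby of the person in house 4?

From clue 13, the rose grower must be in house 2.
The person who drives a convertible is in house 3 (clue 13).
House 2's vehicle must be jeep (nothing else left).
Clue 4 places the orchid grower in house 3.
From clue 8, the person who drives a sedan must be in house 5.
Clue 9: the person who likes mangoes is in house 3.
So house 1 gets hatchback for vehicle.
The only vehicle still possible for house 4 is coupe.
Clue 2 places the person who enjoys hiking in house 5.
From clue 5, the sunflower grower must be in house 1.
By clue 5, the person who enjoys gardening is in house 1.
House 4 flower: only dahlia fits.
The only flower still possible for house 5 is poppy.
The only favorite fruit still possible for house 4 is kiwis.
House 3's hobby must be painting (nothing else left).
From clue 12, the person who likes apples must be in house 2.
Clue 12 places the person who enjoys photography in house 2.
House 5 favorite fruit: only plums fits.
House 4 hobby: only dancing fits.
House 1's favorite fruit must be grapes (nothing else left).
So: house 1 = sunflower/hatchback/grapes/gardening, house 2 = rose/jeep/apples/photography, house 3 = orchid/convertible/mangoes/painting, house 4 = dahlia/coupe/kiwis/dancing, house 5 = poppy/sedan/plums/hiking.

dancing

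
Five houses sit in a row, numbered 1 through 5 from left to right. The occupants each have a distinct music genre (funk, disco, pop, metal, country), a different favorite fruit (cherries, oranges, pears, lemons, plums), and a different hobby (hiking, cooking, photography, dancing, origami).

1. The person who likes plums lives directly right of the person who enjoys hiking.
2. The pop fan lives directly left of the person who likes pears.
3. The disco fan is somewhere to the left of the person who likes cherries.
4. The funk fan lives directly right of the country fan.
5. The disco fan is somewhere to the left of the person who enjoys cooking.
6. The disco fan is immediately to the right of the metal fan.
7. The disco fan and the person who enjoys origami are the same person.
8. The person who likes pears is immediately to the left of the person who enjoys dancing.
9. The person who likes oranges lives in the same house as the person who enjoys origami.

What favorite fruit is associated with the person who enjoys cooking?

House 5's music genre must be funk (nothing else left).
House 1 favorite fruit: only lemons fits.
The country fan is in house 4 (clue 4).
The disco fan is narrowed to house 2 or 3; consider each.
Placing it in house 3 leads to a contradiction, so it's in house 2.
The metal fan is in house 1 (clue 6).
By clue 7, the person who enjoys origami is in house 2.
Clue 9: the person who likes oranges is in house 2.
The only music genre still possible for house 3 is pop.
The person who likes pears is in house 4 (clue 2).
By clue 8, the person who enjoys dancing is in house 5.
The only favorite fruit still possible for house 3 is cherries.
The only favorite fruit still possible for house 5 is plums.
So house 1 gets photography for hobby.
Clue 1: the person who enjoys hiking is in house 4.
So house 3 gets cooking for hobby.
So: house 1 = metal/lemons/photography, house 2 = disco/oranges/origami, house 3 = pop/cherries/cooking, house 4 = country/pears/hiking, house 5 = funk/plums/dancing.

cherries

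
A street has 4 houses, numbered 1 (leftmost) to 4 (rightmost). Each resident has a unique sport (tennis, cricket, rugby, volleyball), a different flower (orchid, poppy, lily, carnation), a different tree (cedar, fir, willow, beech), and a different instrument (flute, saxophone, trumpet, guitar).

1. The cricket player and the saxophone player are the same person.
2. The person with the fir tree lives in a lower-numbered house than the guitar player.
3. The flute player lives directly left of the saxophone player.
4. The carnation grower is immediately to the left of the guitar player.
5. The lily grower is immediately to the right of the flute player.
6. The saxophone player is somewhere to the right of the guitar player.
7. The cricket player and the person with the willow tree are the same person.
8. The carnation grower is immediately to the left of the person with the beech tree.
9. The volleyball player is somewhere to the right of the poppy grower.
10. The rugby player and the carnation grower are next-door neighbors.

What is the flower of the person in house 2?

House 1's instrument must be trumpet (nothing else left).
House 4's instrument must be saxophone (nothing else left).
Clue 1 places the cricket player in house 4.
From clue 3, the flute player must be in house 3.
The lily grower is in house 4 (clue 5).
From clue 7, the person with the willow tree must be in house 4.
The only instrument still possible for house 2 is guitar.
From clue 2, the person with the fir tree must be in house 1.
Clue 4 places the carnation grower in house 1.
From clue 8, the person with the beech tree must be in house 2.
By clue 10, the rugby player is in house 2.
So house 1 gets tennis for sport.
So house 3 gets volleyball for sport.
The only flower still possible for house 3 is orchid.
House 3's tree must be cedar (nothing else left).
House 2's flower must be poppy (nothing else left).
So: house 1 = tennis/carnation/fir/trumpet, house 2 = rugby/poppy/beech/guitar, house 3 = volleyball/orchid/cedar/flute, house 4 = cricket/lily/willow/saxophone.

poppy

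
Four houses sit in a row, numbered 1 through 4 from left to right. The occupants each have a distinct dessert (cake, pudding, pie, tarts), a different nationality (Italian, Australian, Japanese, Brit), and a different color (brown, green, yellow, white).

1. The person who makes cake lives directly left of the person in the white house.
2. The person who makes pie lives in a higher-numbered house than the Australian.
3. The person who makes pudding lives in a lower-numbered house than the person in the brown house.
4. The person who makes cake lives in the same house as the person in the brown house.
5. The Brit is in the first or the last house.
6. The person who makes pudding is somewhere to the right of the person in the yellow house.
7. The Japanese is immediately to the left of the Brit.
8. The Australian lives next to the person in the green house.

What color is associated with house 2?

Clue 7: the Japanese is in house 3.
Clue 7: the Brit is in house 4.
So house 1 gets tarts for dessert.
So house 4 gets pie for dessert.
From clue 3, the person who makes pudding must be in house 2.
Clue 3: the person in the brown house is in house 3.
The person who makes cake is in house 3 (clue 4).
From clue 6, the person in the yellow house must be in house 1.
That leaves green as the color for house 2.
House 4's color must be white (nothing else left).
From clue 8, the Australian must be in house 1.
The only nationality still possible for house 2 is Italian.
So: house 1 = tarts/Australian/yellow, house 2 = pudding/Italian/green, house 3 = cake/Japanese/brown, house 4 = pie/Brit/white.

green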